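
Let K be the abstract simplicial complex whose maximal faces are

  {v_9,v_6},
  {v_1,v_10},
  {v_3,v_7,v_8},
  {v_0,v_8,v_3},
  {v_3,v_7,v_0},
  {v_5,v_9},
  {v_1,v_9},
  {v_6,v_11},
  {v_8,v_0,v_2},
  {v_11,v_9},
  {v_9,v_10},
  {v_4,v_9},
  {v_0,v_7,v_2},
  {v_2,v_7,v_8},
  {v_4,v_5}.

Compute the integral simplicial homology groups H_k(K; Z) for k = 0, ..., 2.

K has 12 vertices, 18 edges, 6 triangles.
rank ∂_0 = 0, rank ∂_1 = 10 ⇒ b_0 = 12 − 0 − 10 = 2; all invariant factors of ∂_1 are 1 so no torsion. So H_0 = Z^2.
rank ∂_1 = 10, rank ∂_2 = 5 ⇒ b_1 = 18 − 10 − 5 = 3; all invariant factors of ∂_2 are 1 so no torsion. So H_1 = Z^3.
rank ∂_2 = 5, rank ∂_3 = 0 ⇒ b_2 = 6 − 5 − 0 = 1. So H_2 = Z.

H_0 = Z^2,  H_1 = Z^3,  H_2 = Z.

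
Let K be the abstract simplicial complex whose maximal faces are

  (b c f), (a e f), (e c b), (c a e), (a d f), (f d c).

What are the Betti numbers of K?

Fix the vertex order a < b < c < d < e < f and write every simplex with vertices in increasing order. Then dim K = 2 and the simplices of K are:

  0-simplices (6): a, b, c, d, e, f
  1-simplices (12): ac, ad, ae, af, bc, be, bf, cd, ce, cf, df, ef
  2-simplices (6): ace, adf, aef, bce, bcf, cdf

giving chain groups C_0 ≅ Z^6, C_1 ≅ Z^12, C_2 ≅ Z^6.

∂_1: C_1 → C_0 sends each edge [p,q] (with p < q) to q − p. For instance
  ∂cf = f − c.
The 6×12 boundary matrix has rank 5 and Smith normal form diag(1,1,1,1,1).

The boundary map ∂_2: C_2 → C_1 acts by ∂[p,q,r] = [q,r] − [p,r] + [p,q]. For instance
  ∂aef = ef − af + ae,
  ∂bcf = cf − bf + bc.
The resulting 12×6 matrix has rank 6, and its Smith normal form has invariant factors (1,1,1,1,1,1).

Computing H_k = (kernel of ∂_k) / (image of ∂_{k+1}):

  H_0: rank C_0 − rank ∂_1 = 6 − 5 = 1, and the invariant factors of ∂_1 are all 1, so H_0 ≅ Z.
  H_1: rank ker ∂_1 − rank ∂_2 = (12 − 5) − 6 = 1, and the invariant factors of ∂_2 are all 1, so H_1 ≅ Z.
  H_2: rank ker ∂_2 − rank ∂_3 = (6 − 6) − 0 = 0, and there is no ∂_3, so H_2 ≅ 0.

As a check, the Euler characteristic is 6 − 12 + 6 = 0, which agrees with 1 − 1 + 0 = 0.

Hence the Betti numbers are b_0 = 1, b_1 = 1, b_2 = 0.

b_0 = 1, b_1 = 1, b_2 = 0.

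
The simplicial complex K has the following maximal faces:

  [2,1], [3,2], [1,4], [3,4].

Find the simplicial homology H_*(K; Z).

H_0 = Z,  H_1 = Z.

Fix the vertex order 1 < 2 < 3 < 4 and write every simplex with vertices in increasing order. Then dim K = 1 and the simplices of K are:

  0-simplices (4): [1], [2], [3], [4]
  1-simplices (4): [1,2], [1,4], [2,3], [3,4]

giving chain groups C_0 ≅ Z^4, C_1 ≅ Z^4.

Boundary ∂_1: C_1 → C_0 sends each edge [p,q] (with p < q) to q − p.
The resulting 4×4 matrix has rank 3, and its Smith normal form has invariant factors (1,1,1).

Reading off H_k = ker ∂_k / im ∂_{k+1}:

  H_0: rank C_0 − rank ∂_1 = 4 − 3 = 1, and the invariant factors of ∂_1 are all 1, so H_0 ≅ Z.
  H_1: rank ker ∂_1 − rank ∂_2 = (4 − 3) − 0 = 1, and there is no ∂_2, so H_1 ≅ Z.

As a check, the Euler characteristic is 4 − 4 = 0, which agrees with 1 − 1 = 0.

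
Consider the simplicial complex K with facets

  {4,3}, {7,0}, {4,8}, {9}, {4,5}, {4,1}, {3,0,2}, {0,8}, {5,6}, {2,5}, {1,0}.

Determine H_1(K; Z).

H_1 ≅ Z^3.

Take the total order 0 < 1 < 2 < 3 < 4 < 5 < 6 < 7 < 8 < 9 on the vertex set. Then K (dimension 2) consists of the simplices:

  0-simplices (10): [0], [1], [2], [3], [4], [5], [6], [7], [8], [9]
  1-simplices (12): [0,1], [0,2], [0,3], [0,7], [0,8], [1,4], [2,3], [2,5], [3,4], [4,5], [4,8], [5,6]
  2-simplices (1): [0,2,3]

so the chain groups are C_0 ≅ Z^10, C_1 ≅ Z^12, C_2 ≅ Z^1.

Boundary ∂_1: C_1 → C_0 sends each edge [p,q] (with p < q) to q − p.
The 10×12 boundary matrix has rank 8 and Smith normal form diag(1,1,1,1,1,1,1,1).

Boundary ∂_2: C_2 → C_1 maps a triangle to the signed sum of its edges. For instance
  ∂[0,2,3] = [2,3] − [0,3] + [0,2].
As a 12×1 matrix over Z this has rank 1, with invariant factors (1).

From H_k ≅ ker(∂_k) / im(∂_{k+1}) we obtain:

  H_1: rank ker ∂_1 − rank ∂_2 = (12 − 8) − 1 = 3, and the invariant factors of ∂_2 are all 1, so H_1 ≅ Z^3.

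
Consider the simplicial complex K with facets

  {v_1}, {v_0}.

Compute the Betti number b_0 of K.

We work with the vertex ordering v_0 < v_1. The simplices of K, each written with vertices in increasing order, are:

  0-simplices (2): [v_0], [v_1]

Hence C_0 ≅ Z^2.

Reading off H_k = ker ∂_k / im ∂_{k+1}:

  H_0: rank C_0 − rank ∂_1 = 2 − 0 = 2, and there is no ∂_1, so H_0 = Z^2.

Hence the Betti numbers are b_0 = 2.

b_0 = 2.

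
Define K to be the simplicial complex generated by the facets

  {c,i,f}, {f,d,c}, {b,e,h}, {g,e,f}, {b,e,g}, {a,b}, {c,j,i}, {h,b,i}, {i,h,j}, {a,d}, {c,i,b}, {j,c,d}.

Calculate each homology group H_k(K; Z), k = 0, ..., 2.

Order the vertices as a < b < c < d < e < f < g < h < i < j. Listing each simplex with vertices in this order, K has dimension 2 with simplices:

  0-simplices (10): a, b, c, d, e, f, g, h, i, j
  1-simplices (21): ab, ad, bc, be, bg, bh, bi, cd, cf, ci, cj, df, dj, ef, eg, eh, fg, fi, hi, hj, ij
  2-simplices (10): bci, beg, beh, bhi, cdf, cdj, cfi, cij, efg, hij

giving chain groups C_0 ≅ Z^10, C_1 ≅ Z^21, C_2 ≅ Z^10.

The boundary map ∂_1: C_1 → C_0 maps an edge to its endpoints' difference, ∂[p,q] = q − p. For instance
  ∂bc = c − b.
As a 10×21 matrix over Z this has rank 9, with invariant factors (1,1,1,1,1,1,1,1,1).

∂_2: C_2 → C_1 acts by ∂[p,q,r] = [q,r] − [p,r] + [p,q]. For instance
  ∂bhi = hi − bi + bh,
  ∂cdf = df − cf + cd.
This gives a 21×10 integer matrix of rank 10; reducing to Smith normal form yields diagonal entries (1,1,1,1,1,1,1,1,1,1).

Reading off H_k = ker ∂_k / im ∂_{k+1}:

  H_0: rank C_0 − rank ∂_1 = 10 − 9 = 1, and the invariant factors of ∂_1 are all 1, so H_0 = Z.
  H_1: rank ker ∂_1 − rank ∂_2 = (21 − 9) − 10 = 2, and the invariant factors of ∂_2 are all 1, so H_1 = Z^2.
  H_2: rank ker ∂_2 − rank ∂_3 = (10 − 10) − 0 = 0, and there is no ∂_3, so H_2 = 0.

As a check, the Euler characteristic is 10 − 21 + 10 = -1, which agrees with 1 − 2 + 0 = -1.

H_0 ≅ Z,  H_1 ≅ Z^2,  H_2 = 0.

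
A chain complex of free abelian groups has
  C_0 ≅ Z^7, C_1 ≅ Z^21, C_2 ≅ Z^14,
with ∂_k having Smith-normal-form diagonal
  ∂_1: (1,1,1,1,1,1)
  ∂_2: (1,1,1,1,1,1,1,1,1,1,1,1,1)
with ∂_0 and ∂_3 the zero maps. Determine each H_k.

H_0: b_0 = 7 − 0 − 6 = 1; torsion from ∂_1 factors > 1: none. So H_0 = Z.
H_1: b_1 = 21 − 6 − 13 = 2; torsion from ∂_2 factors > 1: none. So H_1 = Z^2.
H_2: b_2 = 14 − 13 − 0 = 1; torsion from ∂_3 factors > 1: none. So H_2 = Z.

H_0 = Z,  H_1 = Z^2,  H_2 = Z.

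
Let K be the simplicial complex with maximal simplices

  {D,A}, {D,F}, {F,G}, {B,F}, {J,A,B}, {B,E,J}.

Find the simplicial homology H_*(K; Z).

We work with the vertex ordering A < B < D < E < F < G < J. The simplices of K, each written with vertices in increasing order, are:

  0-simplices (7): A, B, D, E, F, G, J
  1-simplices (9): AB, AD, AJ, BE, BF, BJ, DF, EJ, FG
  2-simplices (2): ABJ, BEJ

Hence C_0 ≅ Z^7, C_1 ≅ Z^9, C_2 ≅ Z^2.

Boundary ∂_1: C_1 → C_0 sends each edge [p,q] (with p < q) to q − p.
This gives a 7×9 integer matrix of rank 6; reducing to Smith normal form yields diagonal entries (1,1,1,1,1,1).

∂_2: C_2 → C_1 maps a triangle to the signed sum of its edges. For instance
  ∂ABJ = BJ − AJ + AB,
  ∂BEJ = EJ − BJ + BE.
The resulting 9×2 matrix has rank 2, and its Smith normal form has invariant factors (1,1).

Reading off H_k = ker ∂_k / im ∂_{k+1}:

  H_0: rank C_0 − rank ∂_1 = 7 − 6 = 1, and the invariant factors of ∂_1 are all 1, so H_0 = Z.
  H_1: rank ker ∂_1 − rank ∂_2 = (9 − 6) − 2 = 1, and the invariant factors of ∂_2 are all 1, so H_1 = Z.
  H_2: rank ker ∂_2 − rank ∂_3 = (2 − 2) − 0 = 0, and there is no ∂_3, so H_2 = 0.

H_0 = Z,  H_1 = Z,  H_2 = 0.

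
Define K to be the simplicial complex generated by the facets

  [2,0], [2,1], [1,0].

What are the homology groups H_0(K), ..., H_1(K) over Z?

H_0 = Z,  H_1 = Z.

Take the total order 0 < 1 < 2 on the vertex set. Then K (dimension 1) consists of the simplices:

  0-simplices (3): [0], [1], [2]
  1-simplices (3): [0,1], [0,2], [1,2]

so the chain groups are C_0 ≅ Z^3, C_1 ≅ Z^3.

The boundary map ∂_1: C_1 → C_0 sends each edge [p,q] (with p < q) to q − p.
The resulting 3×3 matrix has rank 2, and its Smith normal form has invariant factors (1,1).

Reading off H_k = ker ∂_k / im ∂_{k+1}:

  H_0: rank C_0 − rank ∂_1 = 3 − 2 = 1, and the invariant factors of ∂_1 are all 1, so H_0 ≅ Z.
  H_1: rank ker ∂_1 − rank ∂_2 = (3 − 2) − 0 = 1, and there is no ∂_2, so H_1 ≅ Z.

As a check, the Euler characteristic is 3 − 3 = 0, which agrees with 1 − 1 = 0.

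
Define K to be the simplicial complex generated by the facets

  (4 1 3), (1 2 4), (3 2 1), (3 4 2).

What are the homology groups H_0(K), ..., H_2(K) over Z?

H_0 = Z,  H_1 = 0,  H_2 = Z.

Fix the vertex order 1 < 2 < 3 < 4 and write every simplex with vertices in increasing order. Then dim K = 2 and the simplices of K are:

  0-simplices (4): [1], [2], [3], [4]
  1-simplices (6): [1,2], [1,3], [1,4], [2,3], [2,4], [3,4]
  2-simplices (4): [1,2,3], [1,2,4], [1,3,4], [2,3,4]

giving chain groups C_0 ≅ Z^4, C_1 ≅ Z^6, C_2 ≅ Z^4.

Boundary ∂_1: C_1 → C_0 maps an edge to its endpoints' difference, ∂[p,q] = q − p.
The 4×6 boundary matrix has rank 3 and Smith normal form diag(1,1,1).

∂_2: C_2 → C_1 maps a triangle to the signed sum of its edges. For instance
  ∂[1,3,4] = [3,4] − [1,4] + [1,3],
  ∂[2,3,4] = [3,4] − [2,4] + [2,3].
As a 6×4 matrix over Z this has rank 3, with invariant factors (1,1,1).

Computing H_k = (kernel of ∂_k) / (image of ∂_{k+1}):

  H_0: rank C_0 − rank ∂_1 = 4 − 3 = 1, and the invariant factors of ∂_1 are all 1, so H_0 = Z.
  H_1: rank ker ∂_1 − rank ∂_2 = (6 − 3) − 3 = 0, and the invariant factors of ∂_2 are all 1, so H_1 = 0.
  H_2: rank ker ∂_2 − rank ∂_3 = (4 − 3) − 0 = 1, and there is no ∂_3, so H_2 = Z.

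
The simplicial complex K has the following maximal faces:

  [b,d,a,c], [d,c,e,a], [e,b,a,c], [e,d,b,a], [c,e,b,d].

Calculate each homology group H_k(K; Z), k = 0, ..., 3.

H_0 = Z,  H_1 = 0,  H_2 = 0,  H_3 = Z.

K has 5 vertices, 10 edges, 10 triangles, 5 3-simplices.
rank ∂_0 = 0, rank ∂_1 = 4 ⇒ b_0 = 5 − 0 − 4 = 1; all invariant factors of ∂_1 are 1 so no torsion. So H_0 = Z.
rank ∂_1 = 4, rank ∂_2 = 6 ⇒ b_1 = 10 − 4 − 6 = 0; all invariant factors of ∂_2 are 1 so no torsion. So H_1 = 0.
rank ∂_2 = 6, rank ∂_3 = 4 ⇒ b_2 = 10 − 6 − 4 = 0; all invariant factors of ∂_3 are 1 so no torsion. So H_2 = 0.
rank ∂_3 = 4, rank ∂_4 = 0 ⇒ b_3 = 5 − 4 − 0 = 1. So H_3 = Z.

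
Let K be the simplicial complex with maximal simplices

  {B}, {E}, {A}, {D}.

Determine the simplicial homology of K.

H_0 ≅ Z^4.

Fix the vertex order A < B < D < E and write every simplex with vertices in increasing order. Then dim K = 0 and the simplices of K are:

  0-simplices (4): A, B, D, E

Hence C_0 ≅ Z^4.

Computing H_k = (kernel of ∂_k) / (image of ∂_{k+1}):

  H_0: rank C_0 − rank ∂_1 = 4 − 0 = 4, and there is no ∂_1, so H_0 ≅ Z^4.

(K is a triangulation of a set of 4 points.)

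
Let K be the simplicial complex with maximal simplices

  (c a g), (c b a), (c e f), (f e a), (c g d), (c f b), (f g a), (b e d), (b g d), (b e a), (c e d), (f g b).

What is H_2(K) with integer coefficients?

Order the vertices as a < b < c < d < e < f < g. Listing each simplex with vertices in this order, K has dimension 2 with simplices:

  0-simplices (7): a, b, c, d, e, f, g
  1-simplices (18): ab, ac, ae, af, ag, bc, bd, be, bf, bg, cd, ce, cf, cg, de, dg, ef, fg
  2-simplices (12): abc, abe, acg, aef, afg, bcf, bde, bdg, bfg, cde, cdg, cef

so the chain groups are C_0 ≅ Z^7, C_1 ≅ Z^18, C_2 ≅ Z^12.

Boundary ∂_1: C_1 → C_0 is given by ∂[p,q] = [q] − [p]. For instance
  ∂bc = c − b.
As a 7×18 matrix over Z this has rank 6, with invariant factors (1,1,1,1,1,1).

The boundary map ∂_2: C_2 → C_1 acts by ∂[p,q,r] = [q,r] − [p,r] + [p,q]. For instance
  ∂bcf = cf − bf + bc,
  ∂cdg = dg − cg + cd.
This gives a 18×12 integer matrix of rank 12; reducing to Smith normal form yields diagonal entries (1,1,1,1,1,1,1,1,1,1,1,2).

Reading off H_k = ker ∂_k / im ∂_{k+1}:

  H_2: rank ker ∂_2 − rank ∂_3 = (12 − 12) − 0 = 0, and there is no ∂_3, so H_2 = 0.

H_2 ≅ 0.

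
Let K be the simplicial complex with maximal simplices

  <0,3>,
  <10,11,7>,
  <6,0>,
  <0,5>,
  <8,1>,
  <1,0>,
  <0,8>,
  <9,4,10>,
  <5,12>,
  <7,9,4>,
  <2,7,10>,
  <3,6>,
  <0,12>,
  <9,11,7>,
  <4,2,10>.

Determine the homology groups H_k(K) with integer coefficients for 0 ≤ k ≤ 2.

We work with the vertex ordering 0 < 1 < 2 < 3 < 4 < 5 < 6 < 7 < 8 < 9 < 10 < 11 < 12. The simplices of K, each written with vertices in increasing order, are:

  0-simplices (13): [0], [1], [2], [3], [4], [5], [6], [7], [8], [9], [10], [11], [12]
  1-simplices (21): [0,1], [0,3], [0,5], [0,6], [0,8], [0,12], [1,8], [2,4], [2,7], [2,10], [3,6], [4,7], [4,9], [4,10], [5,12], [7,9], [7,10], [7,11], [9,10], [9,11], [10,11]
  2-simplices (6): [2,4,10], [2,7,10], [4,7,9], [4,9,10], [7,9,11], [7,10,11]

so the chain groups are C_0 ≅ Z^13, C_1 ≅ Z^21, C_2 ≅ Z^6.

∂_1: C_1 → C_0 sends each edge [p,q] (with p < q) to q − p. For instance
  ∂[0,5] = [5] − [0].
The 13×21 boundary matrix has rank 11 and Smith normal form diag(1,1,1,1,1,1,1,1,1,1,1).

The boundary map ∂_2: C_2 → C_1 acts by ∂[p,q,r] = [q,r] − [p,r] + [p,q]. For instance
  ∂[2,4,10] = [4,10] − [2,10] + [2,4],
  ∂[2,7,10] = [7,10] − [2,10] + [2,7].
The resulting 21×6 matrix has rank 6, and its Smith normal form has invariant factors (1,1,1,1,1,1).

Reading off H_k = ker ∂_k / im ∂_{k+1}:

  H_0: rank C_0 − rank ∂_1 = 13 − 11 = 2, and the invariant factors of ∂_1 are all 1, so H_0 ≅ Z^2.
  H_1: rank ker ∂_1 − rank ∂_2 = (21 − 11) − 6 = 4, and the invariant factors of ∂_2 are all 1, so H_1 ≅ Z^4.
  H_2: rank ker ∂_2 − rank ∂_3 = (6 − 6) − 0 = 0, and there is no ∂_3, so H_2 ≅ 0.

(K is a triangulation of the disjoint union of the cylinder S^1 x I and a wedge of 3 circles.)

H_0 = Z^2,  H_1 = Z^4,  H_2 = 0.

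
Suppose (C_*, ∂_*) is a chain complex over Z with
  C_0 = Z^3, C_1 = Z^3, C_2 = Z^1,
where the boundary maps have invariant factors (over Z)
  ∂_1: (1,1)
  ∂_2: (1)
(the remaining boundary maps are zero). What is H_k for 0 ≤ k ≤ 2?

H_0 = Z,  H_1 = 0,  H_2 = 0.

H_0: b_0 = 3 − 0 − 2 = 1; torsion from ∂_1 factors > 1: none. So H_0 = Z.
H_1: b_1 = 3 − 2 − 1 = 0; torsion from ∂_2 factors > 1: none. So H_1 = 0.
H_2: b_2 = 1 − 1 − 0 = 0; torsion from ∂_3 factors > 1: none. So H_2 = 0.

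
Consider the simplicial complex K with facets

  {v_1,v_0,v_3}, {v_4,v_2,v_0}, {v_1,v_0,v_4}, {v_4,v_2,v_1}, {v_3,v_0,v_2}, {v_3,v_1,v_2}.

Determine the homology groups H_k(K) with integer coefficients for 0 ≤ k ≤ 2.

K has 5 vertices, 9 edges, 6 triangles.
rank ∂_0 = 0, rank ∂_1 = 4 ⇒ b_0 = 5 − 0 − 4 = 1; all invariant factors of ∂_1 are 1 so no torsion. So H_0 ≅ Z.
rank ∂_1 = 4, rank ∂_2 = 5 ⇒ b_1 = 9 − 4 − 5 = 0; all invariant factors of ∂_2 are 1 so no torsion. So H_1 ≅ 0.
rank ∂_2 = 5, rank ∂_3 = 0 ⇒ b_2 = 6 − 5 − 0 = 1. So H_2 ≅ Z.

H_0 = Z,  H_1 = 0,  H_2 = Z.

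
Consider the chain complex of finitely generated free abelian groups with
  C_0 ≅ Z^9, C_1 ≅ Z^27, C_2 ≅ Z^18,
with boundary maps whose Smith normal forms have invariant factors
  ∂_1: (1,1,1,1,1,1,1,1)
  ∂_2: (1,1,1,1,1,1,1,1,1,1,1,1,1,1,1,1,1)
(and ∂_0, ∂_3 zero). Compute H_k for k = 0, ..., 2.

H_0: b_0 = 9 − 0 − 8 = 1; torsion from ∂_1 factors > 1: none. So H_0 ≅ Z.
H_1: b_1 = 27 − 8 − 17 = 2; torsion from ∂_2 factors > 1: none. So H_1 ≅ Z^2.
H_2: b_2 = 18 − 17 − 0 = 1; torsion from ∂_3 factors > 1: none. So H_2 ≅ Z.

H_0 ≅ Z,  H_1 ≅ Z^2,  H_2 ≅ Z.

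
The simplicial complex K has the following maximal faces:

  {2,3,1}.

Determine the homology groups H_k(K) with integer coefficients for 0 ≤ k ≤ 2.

H_0 ≅ Z,  H_1 = 0,  H_2 = 0.

K has 3 vertices, 3 edges, 1 triangle.
rank ∂_0 = 0, rank ∂_1 = 2 ⇒ b_0 = 3 − 0 − 2 = 1; all invariant factors of ∂_1 are 1 so no torsion. So H_0 ≅ Z.
rank ∂_1 = 2, rank ∂_2 = 1 ⇒ b_1 = 3 − 2 − 1 = 0; all invariant factors of ∂_2 are 1 so no torsion. So H_1 ≅ 0.
rank ∂_2 = 1, rank ∂_3 = 0 ⇒ b_2 = 1 − 1 − 0 = 0. So H_2 ≅ 0.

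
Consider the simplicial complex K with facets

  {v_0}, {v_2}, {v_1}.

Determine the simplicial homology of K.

H_0 = Z^3.

We work with the vertex ordering v_0 < v_1 < v_2. The simplices of K, each written with vertices in increasing order, are:

  0-simplices (3): [v_0], [v_1], [v_2]

so the chain groups are C_0 ≅ Z^3.

From H_k ≅ ker(∂_k) / im(∂_{k+1}) we obtain:

  H_0: rank C_0 − rank ∂_1 = 3 − 0 = 3, and there is no ∂_1, so H_0 ≅ Z^3.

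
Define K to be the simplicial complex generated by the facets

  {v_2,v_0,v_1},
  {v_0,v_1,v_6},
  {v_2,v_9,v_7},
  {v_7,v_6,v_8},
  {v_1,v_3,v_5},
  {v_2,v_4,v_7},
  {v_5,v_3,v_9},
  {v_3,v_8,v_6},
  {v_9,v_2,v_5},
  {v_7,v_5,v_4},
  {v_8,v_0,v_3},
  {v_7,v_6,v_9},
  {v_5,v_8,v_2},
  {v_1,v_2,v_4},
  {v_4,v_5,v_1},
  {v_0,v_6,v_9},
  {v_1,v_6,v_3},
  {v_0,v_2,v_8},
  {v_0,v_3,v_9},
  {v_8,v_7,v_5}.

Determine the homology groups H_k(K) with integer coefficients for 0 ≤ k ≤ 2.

H_0 = Z,  H_1 = Z ⊕ Z/2,  H_2 = 0.

Take the total order v_0 < v_1 < v_2 < v_3 < v_4 < v_5 < v_6 < v_7 < v_8 < v_9 on the vertex set. Then K (dimension 2) consists of the simplices:

  0-simplices (10): [v_0], [v_1], [v_2], [v_3], [v_4], [v_5], [v_6], [v_7], [v_8], [v_9]
  1-simplices (30): (30 of them)
  2-simplices (20): (20 of them)

giving chain groups C_0 ≅ Z^10, C_1 ≅ Z^30, C_2 ≅ Z^20.

∂_1: C_1 → C_0 maps an edge to its endpoints' difference, ∂[p,q] = q − p.
As a 10×30 matrix over Z this has rank 9, with invariant factors (1,1,1,1,1,1,1,1,1).

Boundary ∂_2: C_2 → C_1 acts by ∂[p,q,r] = [q,r] − [p,r] + [p,q]. For instance
  ∂[v_1,v_3,v_5] = [v_3,v_5] − [v_1,v_5] + [v_1,v_3],
  ∂[v_1,v_3,v_6] = [v_3,v_6] − [v_1,v_6] + [v_1,v_3].
As a 30×20 matrix over Z this has rank 20, with invariant factors (1,1,1,1,1,1,1,1,1,1,1,1,1,1,1,1,1,1,1,2).

From H_k ≅ ker(∂_k) / im(∂_{k+1}) we obtain:

  H_0: rank C_0 − rank ∂_1 = 10 − 9 = 1, and the invariant factors of ∂_1 are all 1, so H_0 ≅ Z.
  H_1: rank ker ∂_1 − rank ∂_2 = (30 − 9) − 20 = 1, and ∂_2 has invariant factor 2 > 1, so H_1 ≅ Z ⊕ Z/2.
  H_2: rank ker ∂_2 − rank ∂_3 = (20 − 20) − 0 = 0, and there is no ∂_3, so H_2 ≅ 0.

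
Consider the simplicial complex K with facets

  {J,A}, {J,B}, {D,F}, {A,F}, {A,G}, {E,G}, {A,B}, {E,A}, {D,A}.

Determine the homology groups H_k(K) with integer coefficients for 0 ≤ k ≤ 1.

Take the total order A < B < D < E < F < G < J on the vertex set. Then K (dimension 1) consists of the simplices:

  0-simplices (7): A, B, D, E, F, G, J
  1-simplices (9): AB, AD, AE, AF, AG, AJ, BJ, DF, EG

Hence C_0 ≅ Z^7, C_1 ≅ Z^9.

Boundary ∂_1: C_1 → C_0 sends each edge [p,q] (with p < q) to q − p.
The resulting 7×9 matrix has rank 6, and its Smith normal form has invariant factors (1,1,1,1,1,1).

Reading off H_k = ker ∂_k / im ∂_{k+1}:

  H_0: rank C_0 − rank ∂_1 = 7 − 6 = 1, and the invariant factors of ∂_1 are all 1, so H_0 = Z.
  H_1: rank ker ∂_1 − rank ∂_2 = (9 − 6) − 0 = 3, and there is no ∂_2, so H_1 = Z^3.

As a check, the Euler characteristic is 7 − 9 = -2, which agrees with 1 − 3 = -2.
(K is a triangulation of a wedge of 3 circles.)

H_0 ≅ Z,  H_1 ≅ Z^3.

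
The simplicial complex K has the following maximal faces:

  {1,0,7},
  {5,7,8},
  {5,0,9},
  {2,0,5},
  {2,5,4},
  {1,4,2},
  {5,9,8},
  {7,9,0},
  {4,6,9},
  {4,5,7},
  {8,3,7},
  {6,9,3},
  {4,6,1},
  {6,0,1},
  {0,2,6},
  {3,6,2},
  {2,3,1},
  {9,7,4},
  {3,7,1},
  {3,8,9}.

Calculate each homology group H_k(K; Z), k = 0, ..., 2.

H_0 = Z,  H_1 = Z ⊕ Z/2,  H_2 = 0.

Fix the vertex order 0 < 1 < 2 < 3 < 4 < 5 < 6 < 7 < 8 < 9 and write every simplex with vertices in increasing order. Then dim K = 2 and the simplices of K are:

  0-simplices (10): [0], [1], [2], [3], [4], [5], [6], [7], [8], [9]
  1-simplices (30): (30 of them)
  2-simplices (20): (20 of them)

giving chain groups C_0 ≅ Z^10, C_1 ≅ Z^30, C_2 ≅ Z^20.

The boundary map ∂_1: C_1 → C_0 is given by ∂[p,q] = [q] − [p]. For instance
  ∂[3,7] = [7] − [3].
As a 10×30 matrix over Z this has rank 9, with invariant factors (1,1,1,1,1,1,1,1,1).

The boundary map ∂_2: C_2 → C_1 acts by ∂[p,q,r] = [q,r] − [p,r] + [p,q]. For instance
  ∂[0,2,6] = [2,6] − [0,6] + [0,2],
  ∂[4,6,9] = [6,9] − [4,9] + [4,6].
The 30×20 boundary matrix has rank 20 and Smith normal form diag(1,1,1,1,1,1,1,1,1,1,1,1,1,1,1,1,1,1,1,2).

Reading off H_k = ker ∂_k / im ∂_{k+1}:

  H_0: rank C_0 − rank ∂_1 = 10 − 9 = 1, and the invariant factors of ∂_1 are all 1, so H_0 ≅ Z.
  H_1: rank ker ∂_1 − rank ∂_2 = (30 − 9) − 20 = 1, and ∂_2 has invariant factor 2 > 1, so H_1 ≅ Z ⊕ Z/2.
  H_2: rank ker ∂_2 − rank ∂_3 = (20 − 20) − 0 = 0, and there is no ∂_3, so H_2 ≅ 0.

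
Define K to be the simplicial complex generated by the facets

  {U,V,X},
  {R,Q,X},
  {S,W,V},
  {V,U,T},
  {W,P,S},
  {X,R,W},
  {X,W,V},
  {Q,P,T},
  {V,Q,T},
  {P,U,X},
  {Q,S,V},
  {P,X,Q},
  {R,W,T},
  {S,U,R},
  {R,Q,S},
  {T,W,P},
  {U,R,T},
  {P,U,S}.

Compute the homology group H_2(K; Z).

Order the vertices as P < Q < R < S < T < U < V < W < X. Listing each simplex with vertices in this order, K has dimension 2 with simplices:

  0-simplices (9): P, Q, R, S, T, U, V, W, X
  1-simplices (27): PQ, PS, PT, PU, PW, PX, QR, QS, QT, QV, QX, RS, RT, RU, RW, RX, SU, SV, SW, TU, TV, TW, UV, UX, VW, VX, WX
  2-simplices (18): PQT, PQX, PSU, PSW, PTW, PUX, QRS, QRX, QSV, QTV, RSU, RTU, RTW, RWX, SVW, TUV, UVX, VWX

giving chain groups C_0 ≅ Z^9, C_1 ≅ Z^27, C_2 ≅ Z^18.

Boundary ∂_1: C_1 → C_0 is given by ∂[p,q] = [q] − [p]. For instance
  ∂VX = X − V.
This gives a 9×27 integer matrix of rank 8; reducing to Smith normal form yields diagonal entries (1,1,1,1,1,1,1,1).

∂_2: C_2 → C_1 sends each 2-simplex [p,q,r] to [q,r] − [p,r] + [p,q]. For instance
  ∂PSW = SW − PW + PS,
  ∂PQX = QX − PX + PQ.
As a 27×18 matrix over Z this has rank 17, with invariant factors (1,1,1,1,1,1,1,1,1,1,1,1,1,1,1,1,1).

Now H_k = ker ∂_k / im ∂_{k+1}, so:

  H_2: rank ker ∂_2 − rank ∂_3 = (18 − 17) − 0 = 1, and there is no ∂_3, so H_2 = Z.

(K is a triangulation of the torus T^2.)

H_2 ≅ Z.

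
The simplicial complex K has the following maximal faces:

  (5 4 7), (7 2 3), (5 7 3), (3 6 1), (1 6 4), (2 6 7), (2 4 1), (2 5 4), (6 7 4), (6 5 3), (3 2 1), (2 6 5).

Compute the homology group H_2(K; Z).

H_2 = 0.

Fix the vertex order 1 < 2 < 3 < 4 < 5 < 6 < 7 and write every simplex with vertices in increasing order. Then dim K = 2 and the simplices of K are:

  0-simplices (7): [1], [2], [3], [4], [5], [6], [7]
  1-simplices (18): [1,2], [1,3], [1,4], [1,6], [2,3], [2,4], [2,5], [2,6], [2,7], [3,5], [3,6], [3,7], [4,5], [4,6], [4,7], [5,6], [5,7], [6,7]
  2-simplices (12): [1,2,3], [1,2,4], [1,3,6], [1,4,6], [2,3,7], [2,4,5], [2,5,6], [2,6,7], [3,5,6], [3,5,7], [4,5,7], [4,6,7]

giving chain groups C_0 ≅ Z^7, C_1 ≅ Z^18, C_2 ≅ Z^12.

∂_1: C_1 → C_0 maps an edge to its endpoints' difference, ∂[p,q] = q − p.
The resulting 7×18 matrix has rank 6, and its Smith normal form has invariant factors (1,1,1,1,1,1).

The boundary map ∂_2: C_2 → C_1 sends each 2-simplex [p,q,r] to [q,r] − [p,r] + [p,q]. For instance
  ∂[4,5,7] = [5,7] − [4,7] + [4,5],
  ∂[2,3,7] = [3,7] − [2,7] + [2,3].
The 18×12 boundary matrix has rank 12 and Smith normal form diag(1,1,1,1,1,1,1,1,1,1,1,2).

Now H_k = ker ∂_k / im ∂_{k+1}, so:

  H_2: rank ker ∂_2 − rank ∂_3 = (12 − 12) − 0 = 0, and there is no ∂_3, so H_2 ≅ 0.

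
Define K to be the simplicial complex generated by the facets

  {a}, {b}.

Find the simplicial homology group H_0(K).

Order the vertices as a < b. Listing each simplex with vertices in this order, K has dimension 0 with simplices:

  0-simplices (2): a, b

giving chain groups C_0 ≅ Z^2.

Reading off H_k = ker ∂_k / im ∂_{k+1}:

  H_0: rank C_0 − rank ∂_1 = 2 − 0 = 2, and there is no ∂_1, so H_0 ≅ Z^2.

H_0 = Z^2.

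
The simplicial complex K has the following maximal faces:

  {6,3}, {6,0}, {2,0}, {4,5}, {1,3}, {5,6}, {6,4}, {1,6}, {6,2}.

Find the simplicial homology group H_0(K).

Take the total order 0 < 1 < 2 < 3 < 4 < 5 < 6 on the vertex set. Then K (dimension 1) consists of the simplices:

  0-simplices (7): [0], [1], [2], [3], [4], [5], [6]
  1-simplices (9): [0,2], [0,6], [1,3], [1,6], [2,6], [3,6], [4,5], [4,6], [5,6]

Hence C_0 ≅ Z^7, C_1 ≅ Z^9.

∂_1: C_1 → C_0 is given by ∂[p,q] = [q] − [p]. For instance
  ∂[1,6] = [6] − [1].
The resulting 7×9 matrix has rank 6, and its Smith normal form has invariant factors (1,1,1,1,1,1).

Computing H_k = (kernel of ∂_k) / (image of ∂_{k+1}):

  H_0: rank C_0 − rank ∂_1 = 7 − 6 = 1, and the invariant factors of ∂_1 are all 1, so H_0 = Z.

H_0 = Z.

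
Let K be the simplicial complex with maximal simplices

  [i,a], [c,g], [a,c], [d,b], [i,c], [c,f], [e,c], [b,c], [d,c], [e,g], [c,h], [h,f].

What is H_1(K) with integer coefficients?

H_1 ≅ Z^4.

We work with the vertex ordering a < b < c < d < e < f < g < h < i. The simplices of K, each written with vertices in increasing order, are:

  0-simplices (9): a, b, c, d, e, f, g, h, i
  1-simplices (12): ac, ai, bc, bd, cd, ce, cf, cg, ch, ci, eg, fh

so the chain groups are C_0 ≅ Z^9, C_1 ≅ Z^12.

Boundary ∂_1: C_1 → C_0 is given by ∂[p,q] = [q] − [p]. For instance
  ∂eg = g − e.
This gives a 9×12 integer matrix of rank 8; reducing to Smith normal form yields diagonal entries (1,1,1,1,1,1,1,1).

Reading off H_k = ker ∂_k / im ∂_{k+1}:

  H_1: rank ker ∂_1 − rank ∂_2 = (12 − 8) − 0 = 4, and there is no ∂_2, so H_1 = Z^4.

(K is a triangulation of a wedge of 4 circles.)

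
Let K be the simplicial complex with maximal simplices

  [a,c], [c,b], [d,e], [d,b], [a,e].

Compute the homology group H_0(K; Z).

Order the vertices as a < b < c < d < e. Listing each simplex with vertices in this order, K has dimension 1 with simplices:

  0-simplices (5): a, b, c, d, e
  1-simplices (5): ac, ae, bc, bd, de

so the chain groups are C_0 ≅ Z^5, C_1 ≅ Z^5.

The boundary map ∂_1: C_1 → C_0 maps an edge to its endpoints' difference, ∂[p,q] = q − p. For instance
  ∂bc = c − b.
This gives a 5×5 integer matrix of rank 4; reducing to Smith normal form yields diagonal entries (1,1,1,1).

Now H_k = ker ∂_k / im ∂_{k+1}, so:

  H_0: rank C_0 − rank ∂_1 = 5 − 4 = 1, and the invariant factors of ∂_1 are all 1, so H_0 = Z.

(K is a triangulation of the circle S^1.)

H_0 = Z.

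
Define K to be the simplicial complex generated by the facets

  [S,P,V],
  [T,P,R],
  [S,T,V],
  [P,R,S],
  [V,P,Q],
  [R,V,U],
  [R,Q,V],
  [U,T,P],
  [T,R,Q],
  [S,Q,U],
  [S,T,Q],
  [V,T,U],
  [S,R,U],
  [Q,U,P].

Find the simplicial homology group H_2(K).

We work with the vertex ordering P < Q < R < S < T < U < V. The simplices of K, each written with vertices in increasing order, are:

  0-simplices (7): P, Q, R, S, T, U, V
  1-simplices (21): PQ, PR, PS, PT, PU, PV, QR, QS, QT, QU, QV, RS, RT, RU, RV, ST, SU, SV, TU, TV, UV
  2-simplices (14): PQU, PQV, PRS, PRT, PSV, PTU, QRT, QRV, QST, QSU, RSU, RUV, STV, TUV

so the chain groups are C_0 ≅ Z^7, C_1 ≅ Z^21, C_2 ≅ Z^14.

Boundary ∂_1: C_1 → C_0 sends each edge [p,q] (with p < q) to q − p. For instance
  ∂PS = S − P.
The resulting 7×21 matrix has rank 6, and its Smith normal form has invariant factors (1,1,1,1,1,1).

∂_2: C_2 → C_1 maps a triangle to the signed sum of its edges. For instance
  ∂PRS = RS − PS + PR,
  ∂RSU = SU − RU + RS.
The 21×14 boundary matrix has rank 13 and Smith normal form diag(1,1,1,1,1,1,1,1,1,1,1,1,1).

From H_k ≅ ker(∂_k) / im(∂_{k+1}) we obtain:

  H_2: rank ker ∂_2 − rank ∂_3 = (14 − 13) − 0 = 1, and there is no ∂_3, so H_2 = Z.

H_2 = Z.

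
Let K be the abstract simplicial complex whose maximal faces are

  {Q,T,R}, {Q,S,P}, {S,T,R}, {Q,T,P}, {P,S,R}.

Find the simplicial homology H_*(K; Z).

We work with the vertex ordering P < Q < R < S < T. The simplices of K, each written with vertices in increasing order, are:

  0-simplices (5): P, Q, R, S, T
  1-simplices (10): PQ, PR, PS, PT, QR, QS, QT, RS, RT, ST
  2-simplices (5): PQS, PQT, PRS, QRT, RST

giving chain groups C_0 ≅ Z^5, C_1 ≅ Z^10, C_2 ≅ Z^5.

The boundary map ∂_1: C_1 → C_0 is given by ∂[p,q] = [q] − [p].
The 5×10 boundary matrix has rank 4 and Smith normal form diag(1,1,1,1).

Boundary ∂_2: C_2 → C_1 sends each 2-simplex [p,q,r] to [q,r] − [p,r] + [p,q]. For instance
  ∂PQS = QS − PS + PQ,
  ∂QRT = RT − QT + QR.
This gives a 10×5 integer matrix of rank 5; reducing to Smith normal form yields diagonal entries (1,1,1,1,1).

Computing H_k = (kernel of ∂_k) / (image of ∂_{k+1}):

  H_0: rank C_0 − rank ∂_1 = 5 − 4 = 1, and the invariant factors of ∂_1 are all 1, so H_0 = Z.
  H_1: rank ker ∂_1 − rank ∂_2 = (10 − 4) − 5 = 1, and the invariant factors of ∂_2 are all 1, so H_1 = Z.
  H_2: rank ker ∂_2 − rank ∂_3 = (5 − 5) − 0 = 0, and there is no ∂_3, so H_2 = 0.

H_0 = Z,  H_1 = Z,  H_2 = 0.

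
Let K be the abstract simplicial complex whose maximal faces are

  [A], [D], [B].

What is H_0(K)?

Fix the vertex order A < B < D and write every simplex with vertices in increasing order. Then dim K = 0 and the simplices of K are:

  0-simplices (3): A, B, D

so the chain groups are C_0 ≅ Z^3.

Computing H_k = (kernel of ∂_k) / (image of ∂_{k+1}):

  H_0: rank C_0 − rank ∂_1 = 3 − 0 = 3, and there is no ∂_1, so H_0 ≅ Z^3.

(K is a triangulation of a set of 3 points.)

H_0 ≅ Z^3.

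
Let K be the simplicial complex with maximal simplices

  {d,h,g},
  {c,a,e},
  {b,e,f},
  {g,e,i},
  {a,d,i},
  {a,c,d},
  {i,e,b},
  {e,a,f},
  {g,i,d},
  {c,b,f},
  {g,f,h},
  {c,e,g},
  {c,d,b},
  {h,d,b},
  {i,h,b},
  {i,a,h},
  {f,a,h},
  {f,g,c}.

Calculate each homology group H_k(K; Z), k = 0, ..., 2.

We work with the vertex ordering a < b < c < d < e < f < g < h < i. The simplices of K, each written with vertices in increasing order, are:

  0-simplices (9): a, b, c, d, e, f, g, h, i
  1-simplices (27): ac, ad, ae, af, ah, ai, bc, bd, be, bf, bh, bi, cd, ce, cf, cg, dg, dh, di, ef, eg, ei, fg, fh, gh, gi, hi
  2-simplices (18): acd, ace, adi, aef, afh, ahi, bcd, bcf, bdh, bef, bei, bhi, ceg, cfg, dgh, dgi, egi, fgh

so the chain groups are C_0 ≅ Z^9, C_1 ≅ Z^27, C_2 ≅ Z^18.

The boundary map ∂_1: C_1 → C_0 is given by ∂[p,q] = [q] − [p].
The resulting 9×27 matrix has rank 8, and its Smith normal form has invariant factors (1,1,1,1,1,1,1,1).

The boundary map ∂_2: C_2 → C_1 acts by ∂[p,q,r] = [q,r] − [p,r] + [p,q]. For instance
  ∂egi = gi − ei + eg,
  ∂ahi = hi − ai + ah.
This gives a 27×18 integer matrix of rank 18; reducing to Smith normal form yields diagonal entries (1,1,1,1,1,1,1,1,1,1,1,1,1,1,1,1,1,2).

From H_k ≅ ker(∂_k) / im(∂_{k+1}) we obtain:

  H_0: rank C_0 − rank ∂_1 = 9 − 8 = 1, and the invariant factors of ∂_1 are all 1, so H_0 = Z.
  H_1: rank ker ∂_1 − rank ∂_2 = (27 − 8) − 18 = 1, and ∂_2 has invariant factor 2 > 1, so H_1 = Z ⊕ Z/2.
  H_2: rank ker ∂_2 − rank ∂_3 = (18 − 18) − 0 = 0, and there is no ∂_3, so H_2 = 0.

H_0 ≅ Z,  H_1 ≅ Z ⊕ Z/2,  H_2 = 0.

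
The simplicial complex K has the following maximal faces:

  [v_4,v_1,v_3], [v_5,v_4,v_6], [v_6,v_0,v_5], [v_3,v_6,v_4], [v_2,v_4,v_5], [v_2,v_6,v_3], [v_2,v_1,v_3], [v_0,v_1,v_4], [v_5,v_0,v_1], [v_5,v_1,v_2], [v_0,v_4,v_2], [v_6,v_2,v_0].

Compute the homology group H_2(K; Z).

Fix the vertex order v_0 < v_1 < v_2 < v_3 < v_4 < v_5 < v_6 and write every simplex with vertices in increasing order. Then dim K = 2 and the simplices of K are:

  0-simplices (7): [v_0], [v_1], [v_2], [v_3], [v_4], [v_5], [v_6]
  1-simplices (18): (18 of them)
  2-simplices (12): (12 of them)

so the chain groups are C_0 ≅ Z^7, C_1 ≅ Z^18, C_2 ≅ Z^12.

The boundary map ∂_1: C_1 → C_0 maps an edge to its endpoints' difference, ∂[p,q] = q − p.
The resulting 7×18 matrix has rank 6, and its Smith normal form has invariant factors (1,1,1,1,1,1).

The boundary map ∂_2: C_2 → C_1 maps a triangle to the signed sum of its edges. For instance
  ∂[v_0,v_5,v_6] = [v_5,v_6] − [v_0,v_6] + [v_0,v_5],
  ∂[v_0,v_2,v_4] = [v_2,v_4] − [v_0,v_4] + [v_0,v_2].
The 18×12 boundary matrix has rank 12 and Smith normal form diag(1,1,1,1,1,1,1,1,1,1,1,2).

Now H_k = ker ∂_k / im ∂_{k+1}, so:

  H_2: rank ker ∂_2 − rank ∂_3 = (12 − 12) − 0 = 0, and there is no ∂_3, so H_2 ≅ 0.

(K is a triangulation of the real projective plane RP^2.)

H_2 ≅ 0.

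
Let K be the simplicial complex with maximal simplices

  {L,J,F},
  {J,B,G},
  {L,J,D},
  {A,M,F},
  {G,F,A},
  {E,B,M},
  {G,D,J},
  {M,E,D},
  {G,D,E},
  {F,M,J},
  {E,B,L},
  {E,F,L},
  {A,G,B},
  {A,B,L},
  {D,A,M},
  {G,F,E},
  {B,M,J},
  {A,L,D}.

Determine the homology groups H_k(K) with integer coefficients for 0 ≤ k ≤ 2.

H_0 ≅ Z,  H_1 ≅ Z^2,  H_2 ≅ Z.

Order the vertices as A < B < D < E < F < G < J < L < M. Listing each simplex with vertices in this order, K has dimension 2 with simplices:

  0-simplices (9): A, B, D, E, F, G, J, L, M
  1-simplices (27): AB, AD, AF, AG, AL, AM, BE, BG, BJ, BL, BM, DE, DG, DJ, DL, DM, EF, EG, EL, EM, FG, FJ, FL, FM, GJ, JL, JM
  2-simplices (18): ABG, ABL, ADL, ADM, AFG, AFM, BEL, BEM, BGJ, BJM, DEG, DEM, DGJ, DJL, EFG, EFL, FJL, FJM

giving chain groups C_0 ≅ Z^9, C_1 ≅ Z^27, C_2 ≅ Z^18.

Boundary ∂_1: C_1 → C_0 maps an edge to its endpoints' difference, ∂[p,q] = q − p. For instance
  ∂EM = M − E.
The 9×27 boundary matrix has rank 8 and Smith normal form diag(1,1,1,1,1,1,1,1).

The boundary map ∂_2: C_2 → C_1 acts by ∂[p,q,r] = [q,r] − [p,r] + [p,q]. For instance
  ∂ABG = BG − AG + AB,
  ∂DGJ = GJ − DJ + DG.
This gives a 27×18 integer matrix of rank 17; reducing to Smith normal form yields diagonal entries (1,1,1,1,1,1,1,1,1,1,1,1,1,1,1,1,1).

Now H_k = ker ∂_k / im ∂_{k+1}, so:

  H_0: rank C_0 − rank ∂_1 = 9 − 8 = 1, and the invariant factors of ∂_1 are all 1, so H_0 = Z.
  H_1: rank ker ∂_1 − rank ∂_2 = (27 − 8) − 17 = 2, and the invariant factors of ∂_2 are all 1, so H_1 = Z^2.
  H_2: rank ker ∂_2 − rank ∂_3 = (18 − 17) − 0 = 1, and there is no ∂_3, so H_2 = Z.

As a check, the Euler characteristic is 9 − 27 + 18 = 0, which agrees with 1 − 2 + 1 = 0.
(K is a triangulation of the torus T^2.)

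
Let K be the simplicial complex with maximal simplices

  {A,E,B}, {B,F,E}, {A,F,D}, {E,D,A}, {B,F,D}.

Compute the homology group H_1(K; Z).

Order the vertices as A < B < D < E < F. Listing each simplex with vertices in this order, K has dimension 2 with simplices:

  0-simplices (5): A, B, D, E, F
  1-simplices (10): AB, AD, AE, AF, BD, BE, BF, DE, DF, EF
  2-simplices (5): ABE, ADE, ADF, BDF, BEF

so the chain groups are C_0 ≅ Z^5, C_1 ≅ Z^10, C_2 ≅ Z^5.

The boundary map ∂_1: C_1 → C_0 sends each edge [p,q] (with p < q) to q − p.
The 5×10 boundary matrix has rank 4 and Smith normal form diag(1,1,1,1).

The boundary map ∂_2: C_2 → C_1 acts by ∂[p,q,r] = [q,r] − [p,r] + [p,q]. For instance
  ∂ADE = DE − AE + AD,
  ∂ADF = DF − AF + AD.
This gives a 10×5 integer matrix of rank 5; reducing to Smith normal form yields diagonal entries (1,1,1,1,1).

From H_k ≅ ker(∂_k) / im(∂_{k+1}) we obtain:

  H_1: rank ker ∂_1 − rank ∂_2 = (10 − 4) − 5 = 1, and the invariant factors of ∂_2 are all 1, so H_1 ≅ Z.

(K is a triangulation of the Möbius band.)

H_1 ≅ Z.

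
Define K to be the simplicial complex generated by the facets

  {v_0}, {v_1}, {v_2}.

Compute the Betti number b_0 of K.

Take the total order v_0 < v_1 < v_2 on the vertex set. Then K (dimension 0) consists of the simplices:

  0-simplices (3): [v_0], [v_1], [v_2]

giving chain groups C_0 ≅ Z^3.

Reading off H_k = ker ∂_k / im ∂_{k+1}:

  H_0: rank C_0 − rank ∂_1 = 3 − 0 = 3, and there is no ∂_1, so H_0 ≅ Z^3.

Hence the Betti numbers are b_0 = 3.

b_0 = 3.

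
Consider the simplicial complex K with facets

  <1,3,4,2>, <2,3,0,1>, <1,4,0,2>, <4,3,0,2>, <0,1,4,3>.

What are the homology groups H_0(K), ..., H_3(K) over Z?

We work with the vertex ordering 0 < 1 < 2 < 3 < 4. The simplices of K, each written with vertices in increasing order, are:

  0-simplices (5): [0], [1], [2], [3], [4]
  1-simplices (10): [0,1], [0,2], [0,3], [0,4], [1,2], [1,3], [1,4], [2,3], [2,4], [3,4]
  2-simplices (10): [0,1,2], [0,1,3], [0,1,4], [0,2,3], [0,2,4], [0,3,4], [1,2,3], [1,2,4], [1,3,4], [2,3,4]
  3-simplices (5): [0,1,2,3], [0,1,2,4], [0,1,3,4], [0,2,3,4], [1,2,3,4]

so the chain groups are C_0 ≅ Z^5, C_1 ≅ Z^10, C_2 ≅ Z^10, C_3 ≅ Z^5.

∂_1: C_1 → C_0 maps an edge to its endpoints' difference, ∂[p,q] = q − p. For instance
  ∂[1,4] = [4] − [1].
The 5×10 boundary matrix has rank 4 and Smith normal form diag(1,1,1,1).

The boundary map ∂_2: C_2 → C_1 acts by ∂[p,q,r] = [q,r] − [p,r] + [p,q]. For instance
  ∂[2,3,4] = [3,4] − [2,4] + [2,3],
  ∂[0,2,4] = [2,4] − [0,4] + [0,2].
The 10×10 boundary matrix has rank 6 and Smith normal form diag(1,1,1,1,1,1).

The boundary map ∂_3: C_3 → C_2 sends each 3-simplex σ to the alternating sum Σ_i (−1)^i (σ with its i-th vertex removed). For instance
  ∂[0,2,3,4] = [2,3,4] − [0,3,4] + [0,2,4] − [0,2,3],
  ∂[0,1,3,4] = [1,3,4] − [0,3,4] + [0,1,4] − [0,1,3].
This gives a 10×5 integer matrix of rank 4; reducing to Smith normal form yields diagonal entries (1,1,1,1).

From H_k ≅ ker(∂_k) / im(∂_{k+1}) we obtain:

  H_0: rank C_0 − rank ∂_1 = 5 − 4 = 1, and the invariant factors of ∂_1 are all 1, so H_0 ≅ Z.
  H_1: rank ker ∂_1 − rank ∂_2 = (10 − 4) − 6 = 0, and the invariant factors of ∂_2 are all 1, so H_1 ≅ 0.
  H_2: rank ker ∂_2 − rank ∂_3 = (10 − 6) − 4 = 0, and the invariant factors of ∂_3 are all 1, so H_2 ≅ 0.
  H_3: rank ker ∂_3 − rank ∂_4 = (5 − 4) − 0 = 1, and there is no ∂_4, so H_3 ≅ Z.

(K is a triangulation of the 3-sphere S^3.)

H_0 ≅ Z,  H_1 = 0,  H_2 = 0,  H_3 ≅ Z.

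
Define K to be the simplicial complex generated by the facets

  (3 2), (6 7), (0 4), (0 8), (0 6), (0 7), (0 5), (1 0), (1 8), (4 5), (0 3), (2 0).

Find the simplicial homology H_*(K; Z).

K has 9 vertices, 12 edges.
rank ∂_0 = 0, rank ∂_1 = 8 ⇒ b_0 = 9 − 0 − 8 = 1; all invariant factors of ∂_1 are 1 so no torsion. So H_0 ≅ Z.
rank ∂_1 = 8, rank ∂_2 = 0 ⇒ b_1 = 12 − 8 − 0 = 4. So H_1 ≅ Z^4.

H_0 = Z,  H_1 = Z^4.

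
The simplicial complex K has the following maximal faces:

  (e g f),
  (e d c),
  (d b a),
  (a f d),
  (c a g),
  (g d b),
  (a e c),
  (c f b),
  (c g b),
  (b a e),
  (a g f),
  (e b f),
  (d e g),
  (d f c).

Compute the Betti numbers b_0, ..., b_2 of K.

b_0 = 1, b_1 = 2, b_2 = 1.

Take the total order a < b < c < d < e < f < g on the vertex set. Then K (dimension 2) consists of the simplices:

  0-simplices (7): a, b, c, d, e, f, g
  1-simplices (21): ab, ac, ad, ae, af, ag, bc, bd, be, bf, bg, cd, ce, cf, cg, de, df, dg, ef, eg, fg
  2-simplices (14): abd, abe, ace, acg, adf, afg, bcf, bcg, bdg, bef, cde, cdf, deg, efg

Hence C_0 ≅ Z^7, C_1 ≅ Z^21, C_2 ≅ Z^14.

∂_1: C_1 → C_0 is given by ∂[p,q] = [q] − [p]. For instance
  ∂bg = g − b.
The 7×21 boundary matrix has rank 6 and Smith normal form diag(1,1,1,1,1,1).

The boundary map ∂_2: C_2 → C_1 maps a triangle to the signed sum of its edges. For instance
  ∂cdf = df − cf + cd,
  ∂abe = be − ae + ab.
The 21×14 boundary matrix has rank 13 and Smith normal form diag(1,1,1,1,1,1,1,1,1,1,1,1,1).

Computing H_k = (kernel of ∂_k) / (image of ∂_{k+1}):

  H_0: rank C_0 − rank ∂_1 = 7 − 6 = 1, and the invariant factors of ∂_1 are all 1, so H_0 = Z.
  H_1: rank ker ∂_1 − rank ∂_2 = (21 − 6) − 13 = 2, and the invariant factors of ∂_2 are all 1, so H_1 = Z^2.
  H_2: rank ker ∂_2 − rank ∂_3 = (14 − 13) − 0 = 1, and there is no ∂_3, so H_2 = Z.

As a check, the Euler characteristic is 7 − 21 + 14 = 0, which agrees with 1 − 2 + 1 = 0.

Hence the Betti numbers are b_0 = 1, b_1 = 2, b_2 = 1.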